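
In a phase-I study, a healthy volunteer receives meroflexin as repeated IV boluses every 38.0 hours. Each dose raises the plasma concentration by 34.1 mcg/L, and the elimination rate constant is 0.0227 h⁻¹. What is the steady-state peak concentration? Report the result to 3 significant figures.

Fraction remaining after one interval: e^(−kτ) = e^(−0.02270 × 38.0) = 0.4221
R = 1 / (1 − 0.4221) = 1.730
Css,max = 34.1 × 1.730 ≈ 59.0 mcg/L

59.0 mcg/L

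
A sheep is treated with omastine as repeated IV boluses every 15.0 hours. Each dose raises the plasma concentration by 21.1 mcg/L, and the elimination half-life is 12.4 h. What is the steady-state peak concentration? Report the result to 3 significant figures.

37.2 mcg/L

k = ln 2 / 12.4 = 0.05590 h⁻¹
Fraction remaining after one interval: e^(−kτ) = e^(−0.05590 × 15.0) = 0.4324
R = 1 / (1 − 0.4324) = 1.762
Css,max = 21.1 × 1.762 ≈ 37.2 mcg/L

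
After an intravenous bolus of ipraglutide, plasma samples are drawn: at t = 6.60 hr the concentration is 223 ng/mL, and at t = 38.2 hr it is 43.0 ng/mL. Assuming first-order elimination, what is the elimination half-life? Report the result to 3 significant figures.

k = ln(C₁/C₂) / (t₂ − t₁) = ln(223/43.0) / (38.2 − 6.60)
  = 1.646 / 31.60 = 0.05209 hr⁻¹
t½ = ln 2 / k = ln 2 / 0.05209 ≈ 13.3 hours

13.3 hours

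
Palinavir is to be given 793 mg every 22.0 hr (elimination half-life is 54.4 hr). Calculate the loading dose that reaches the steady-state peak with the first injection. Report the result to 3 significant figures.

3240 mg

k = ln 2 / 54.4 = 0.01274 hr⁻¹
Accumulation ratio R = 1 / (1 − e^(−kτ)) = 1 / (1 − e^(−0.01274×22.0)) = 1 / (1 − 0.7555) = 4.091
Loading dose = maintenance dose × R = 793 × 4.091 ≈ 3240 mg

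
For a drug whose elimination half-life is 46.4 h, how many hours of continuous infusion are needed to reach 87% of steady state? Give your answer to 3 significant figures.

137 hours

k = ln 2 / 46.4 = 0.01494 h⁻¹
f = 1 − e^(−kt)  ⇒  t = −ln(1 − f) / k
t = −ln(1 − 0.87) / 0.01494 = 2.040 / 0.01494 ≈ 137 hours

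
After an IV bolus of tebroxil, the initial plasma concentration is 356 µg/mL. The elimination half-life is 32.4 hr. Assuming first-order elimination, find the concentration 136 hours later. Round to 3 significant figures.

19.4 µg/mL

k = ln 2 / 32.4 = 0.02139 hr⁻¹
C(t) = C₀ e^(−kt) = 356 × e^(−0.02139 × 136) = 356 × e^(−2.910) = 356 × 0.05450 ≈ 19.4 µg/mL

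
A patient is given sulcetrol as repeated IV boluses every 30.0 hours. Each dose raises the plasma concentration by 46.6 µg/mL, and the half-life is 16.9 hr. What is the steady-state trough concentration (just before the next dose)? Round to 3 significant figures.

19.2 µg/mL

k = ln 2 / 16.9 = 0.04101 hr⁻¹
Fraction remaining after one interval: e^(−kτ) = e^(−0.04101 × 30.0) = 0.2922
R = 1 / (1 − 0.2922) = 1.413
Css,max = 46.6 × 1.413 = 65.83 µg/mL
Css,min = Css,max × e^(−kτ) = 65.83 × 0.2922 ≈ 19.2 µg/mL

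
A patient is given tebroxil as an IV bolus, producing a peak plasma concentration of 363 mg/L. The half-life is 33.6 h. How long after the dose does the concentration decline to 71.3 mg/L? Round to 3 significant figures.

k = ln 2 / 33.6 = 0.02063 h⁻¹
C(t) = C₀ e^(−kt)  ⇒  t = ln(C₀/C) / k
t = ln(363/71.3) / 0.02063 = 1.628 / 0.02063 ≈ 78.9 hours

78.9 hours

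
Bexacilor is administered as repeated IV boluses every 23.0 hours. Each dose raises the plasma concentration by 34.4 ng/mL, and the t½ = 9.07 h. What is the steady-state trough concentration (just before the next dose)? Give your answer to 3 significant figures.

k = ln 2 / 9.07 = 0.07642 h⁻¹
Fraction remaining after one interval: e^(−kτ) = e^(−0.07642 × 23.0) = 0.1724
R = 1 / (1 − 0.1724) = 1.208
Css,max = 34.4 × 1.208 = 41.57 ng/mL
Css,min = Css,max × e^(−kτ) = 41.57 × 0.1724 ≈ 7.17 ng/mL

7.17 ng/mL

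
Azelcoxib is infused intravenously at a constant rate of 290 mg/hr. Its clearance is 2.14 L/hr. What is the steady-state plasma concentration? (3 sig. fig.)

136 mg/L

Css = infusion rate / CL = 290 / 2.14 ≈ 136 mg/L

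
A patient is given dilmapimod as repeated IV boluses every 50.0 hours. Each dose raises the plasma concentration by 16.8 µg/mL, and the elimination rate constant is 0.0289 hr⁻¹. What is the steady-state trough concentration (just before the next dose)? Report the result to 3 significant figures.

5.18 µg/mL

Fraction remaining after one interval: e^(−kτ) = e^(−0.02890 × 50.0) = 0.2357
R = 1 / (1 − 0.2357) = 1.308
Css,max = 16.8 × 1.308 = 21.98 µg/mL
Css,min = Css,max × e^(−kτ) = 21.98 × 0.2357 ≈ 5.18 µg/mL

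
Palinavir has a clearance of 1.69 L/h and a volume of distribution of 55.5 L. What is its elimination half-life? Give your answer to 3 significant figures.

22.8 hours

k = CL / V = 1.69 / 55.5 = 0.03045 h⁻¹
t½ = ln 2 / k = ln 2 / 0.03045 ≈ 22.8 hours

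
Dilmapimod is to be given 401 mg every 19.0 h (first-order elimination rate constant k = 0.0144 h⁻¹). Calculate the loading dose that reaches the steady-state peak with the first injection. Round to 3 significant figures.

Accumulation ratio R = 1 / (1 − e^(−kτ)) = 1 / (1 − e^(−0.01440×19.0)) = 1 / (1 − 0.7606) = 4.178
Loading dose = maintenance dose × R = 401 × 4.178 ≈ 1680 mg

1680 mg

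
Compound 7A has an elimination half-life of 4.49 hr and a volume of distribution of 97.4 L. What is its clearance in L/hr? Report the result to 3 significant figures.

15.0 L/hr

k = ln 2 / t½ = ln 2 / 4.49 = 0.1544 hr⁻¹
CL = k · V = 0.1544 × 97.4 ≈ 15.0 L/hr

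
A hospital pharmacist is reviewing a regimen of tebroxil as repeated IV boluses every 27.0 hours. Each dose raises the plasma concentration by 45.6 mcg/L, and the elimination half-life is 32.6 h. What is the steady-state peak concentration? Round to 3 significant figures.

k = ln 2 / 32.6 = 0.02126 h⁻¹
Fraction remaining after one interval: e^(−kτ) = e^(−0.02126 × 27.0) = 0.5632
R = 1 / (1 − 0.5632) = 2.289
Css,max = 45.6 × 2.289 ≈ 104 mcg/L

104 mcg/L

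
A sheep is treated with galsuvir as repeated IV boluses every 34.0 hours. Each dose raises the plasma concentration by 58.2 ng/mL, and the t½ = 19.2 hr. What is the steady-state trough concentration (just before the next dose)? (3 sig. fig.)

24.1 ng/mL

k = ln 2 / 19.2 = 0.03610 hr⁻¹
Fraction remaining after one interval: e^(−kτ) = e^(−0.03610 × 34.0) = 0.2930
R = 1 / (1 − 0.2930) = 1.415
Css,max = 58.2 × 1.415 = 82.32 ng/mL
Css,min = Css,max × e^(−kτ) = 82.32 × 0.2930 ≈ 24.1 ng/mL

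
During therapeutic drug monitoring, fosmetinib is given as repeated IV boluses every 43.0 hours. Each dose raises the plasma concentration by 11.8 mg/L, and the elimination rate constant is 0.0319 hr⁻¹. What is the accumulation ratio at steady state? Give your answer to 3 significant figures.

1.34

Fraction remaining after one interval: e^(−kτ) = e^(−0.03190 × 43.0) = 0.2537
R = 1 / (1 − 0.2537) = 1 / 0.7463 ≈ 1.34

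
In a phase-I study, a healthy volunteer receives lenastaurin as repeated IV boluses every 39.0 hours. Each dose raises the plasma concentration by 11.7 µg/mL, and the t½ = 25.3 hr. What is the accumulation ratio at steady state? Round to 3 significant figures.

k = ln 2 / 25.3 = 0.02740 hr⁻¹
Fraction remaining after one interval: e^(−kτ) = e^(−0.02740 × 39.0) = 0.3435
R = 1 / (1 − 0.3435) = 1 / 0.6565 ≈ 1.52

1.52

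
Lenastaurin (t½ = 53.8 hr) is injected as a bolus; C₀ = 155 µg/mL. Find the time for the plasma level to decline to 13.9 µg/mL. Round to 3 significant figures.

k = ln 2 / 53.8 = 0.01288 hr⁻¹
C(t) = C₀ e^(−kt)  ⇒  t = ln(C₀/C) / k
t = ln(155/13.9) / 0.01288 = 2.412 / 0.01288 ≈ 187 hours

187 hours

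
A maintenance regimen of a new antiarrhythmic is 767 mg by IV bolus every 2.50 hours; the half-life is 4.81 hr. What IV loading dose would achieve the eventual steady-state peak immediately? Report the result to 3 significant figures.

2540 mg

k = ln 2 / 4.81 = 0.1441 hr⁻¹
Accumulation ratio R = 1 / (1 − e^(−kτ)) = 1 / (1 − e^(−0.1441×2.50)) = 1 / (1 − 0.6975) = 3.306
Loading dose = maintenance dose × R = 767 × 3.306 ≈ 2540 mg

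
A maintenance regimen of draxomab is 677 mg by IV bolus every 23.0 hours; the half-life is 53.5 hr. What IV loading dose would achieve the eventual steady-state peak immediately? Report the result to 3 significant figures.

2630 mg

k = ln 2 / 53.5 = 0.01296 hr⁻¹
Accumulation ratio R = 1 / (1 − e^(−kτ)) = 1 / (1 − e^(−0.01296×23.0)) = 1 / (1 − 0.7423) = 3.881
Loading dose = maintenance dose × R = 677 × 3.881 ≈ 2630 mg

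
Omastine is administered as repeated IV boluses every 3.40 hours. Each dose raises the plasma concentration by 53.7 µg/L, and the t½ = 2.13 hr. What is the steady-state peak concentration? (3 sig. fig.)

80.2 µg/L

k = ln 2 / 2.13 = 0.3254 hr⁻¹
Fraction remaining after one interval: e^(−kτ) = e^(−0.3254 × 3.40) = 0.3307
R = 1 / (1 − 0.3307) = 1.494
Css,max = 53.7 × 1.494 ≈ 80.2 µg/L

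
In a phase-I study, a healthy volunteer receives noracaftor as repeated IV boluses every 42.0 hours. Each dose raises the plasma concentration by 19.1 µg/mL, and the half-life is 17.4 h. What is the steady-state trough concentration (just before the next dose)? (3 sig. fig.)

4.41 µg/mL

k = ln 2 / 17.4 = 0.03984 h⁻¹
Fraction remaining after one interval: e^(−kτ) = e^(−0.03984 × 42.0) = 0.1877
R = 1 / (1 − 0.1877) = 1.231
Css,max = 19.1 × 1.231 = 23.51 µg/mL
Css,min = Css,max × e^(−kτ) = 23.51 × 0.1877 ≈ 4.41 µg/mL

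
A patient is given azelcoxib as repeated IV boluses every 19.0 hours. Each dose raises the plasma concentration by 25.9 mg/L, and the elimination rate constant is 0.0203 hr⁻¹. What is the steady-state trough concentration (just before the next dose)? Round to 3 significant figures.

Fraction remaining after one interval: e^(−kτ) = e^(−0.02030 × 19.0) = 0.6800
R = 1 / (1 − 0.6800) = 3.125
Css,max = 25.9 × 3.125 = 80.93 mg/L
Css,min = Css,max × e^(−kτ) = 80.93 × 0.6800 ≈ 55.0 mg/L

55.0 mg/L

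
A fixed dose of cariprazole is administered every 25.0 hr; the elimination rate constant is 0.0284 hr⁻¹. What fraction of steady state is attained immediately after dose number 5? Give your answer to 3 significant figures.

f_n = 1 − e^(−nkτ) = 1 − e^(−5 × 0.02840 × 25.0) = 1 − e^(−3.550) = 1 − 0.02872 ≈ 0.971

0.971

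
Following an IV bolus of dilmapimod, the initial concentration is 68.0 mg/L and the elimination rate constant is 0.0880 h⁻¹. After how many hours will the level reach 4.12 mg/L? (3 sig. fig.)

31.9 hours

C(t) = C₀ e^(−kt)  ⇒  t = ln(C₀/C) / k
t = ln(68.0/4.12) / 0.08800 = 2.804 / 0.08800 ≈ 31.9 hours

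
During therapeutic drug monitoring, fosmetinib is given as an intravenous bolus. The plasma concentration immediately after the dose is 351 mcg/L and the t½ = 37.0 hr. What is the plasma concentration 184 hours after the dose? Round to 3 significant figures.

k = ln 2 / 37.0 = 0.01873 hr⁻¹
184 hr is 4.973 half-lives, so C = 351 × (1/2)^4.973 = 351 × 0.03184 ≈ 11.2 mcg/L

11.2 mcg/L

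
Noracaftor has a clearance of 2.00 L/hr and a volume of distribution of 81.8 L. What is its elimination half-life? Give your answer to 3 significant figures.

k = CL / V = 2.00 / 81.8 = 0.02445 hr⁻¹
t½ = ln 2 / k = ln 2 / 0.02445 ≈ 28.3 hours

28.3 hours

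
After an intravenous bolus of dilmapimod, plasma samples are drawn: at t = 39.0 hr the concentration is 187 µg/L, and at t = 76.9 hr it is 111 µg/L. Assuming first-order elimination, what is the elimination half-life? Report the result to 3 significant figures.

50.4 hours

k = ln(C₁/C₂) / (t₂ − t₁) = ln(187/111) / (76.9 − 39.0)
  = 0.5216 / 37.90 = 0.01376 hr⁻¹
t½ = ln 2 / k = ln 2 / 0.01376 ≈ 50.4 hours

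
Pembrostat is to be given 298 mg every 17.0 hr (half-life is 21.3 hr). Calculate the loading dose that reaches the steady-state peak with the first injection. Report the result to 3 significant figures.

k = ln 2 / 21.3 = 0.03254 hr⁻¹
Accumulation ratio R = 1 / (1 − e^(−kτ)) = 1 / (1 − e^(−0.03254×17.0)) = 1 / (1 − 0.5751) = 2.353
Loading dose = maintenance dose × R = 298 × 2.353 ≈ 701 mg

701 mg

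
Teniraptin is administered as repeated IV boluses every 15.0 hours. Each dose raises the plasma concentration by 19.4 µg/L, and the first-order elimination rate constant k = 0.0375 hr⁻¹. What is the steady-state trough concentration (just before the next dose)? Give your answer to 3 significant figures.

25.7 µg/L

Fraction remaining after one interval: e^(−kτ) = e^(−0.03750 × 15.0) = 0.5698
R = 1 / (1 − 0.5698) = 2.324
Css,max = 19.4 × 2.324 = 45.09 µg/L
Css,min = Css,max × e^(−kτ) = 45.09 × 0.5698 ≈ 25.7 µg/L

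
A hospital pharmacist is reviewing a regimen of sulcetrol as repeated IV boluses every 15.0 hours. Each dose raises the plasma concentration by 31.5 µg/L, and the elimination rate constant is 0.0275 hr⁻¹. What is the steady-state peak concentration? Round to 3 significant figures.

93.2 µg/L

Fraction remaining after one interval: e^(−kτ) = e^(−0.02750 × 15.0) = 0.6620
R = 1 / (1 − 0.6620) = 2.959
Css,max = 31.5 × 2.959 ≈ 93.2 µg/L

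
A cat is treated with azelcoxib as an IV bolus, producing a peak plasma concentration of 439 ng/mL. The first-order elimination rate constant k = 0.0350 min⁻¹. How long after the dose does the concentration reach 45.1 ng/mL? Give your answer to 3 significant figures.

C(t) = C₀ e^(−kt)  ⇒  t = ln(C₀/C) / k
t = ln(439/45.1) / 0.03500 = 2.276 / 0.03500 ≈ 65.0 minutes

65.0 minutes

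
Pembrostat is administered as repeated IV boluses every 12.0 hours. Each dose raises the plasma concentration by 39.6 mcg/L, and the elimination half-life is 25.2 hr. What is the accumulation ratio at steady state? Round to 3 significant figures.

k = ln 2 / 25.2 = 0.02751 hr⁻¹
Fraction remaining after one interval: e^(−kτ) = e^(−0.02751 × 12.0) = 0.7189
R = 1 / (1 − 0.7189) = 1 / 0.2811 ≈ 3.56

3.56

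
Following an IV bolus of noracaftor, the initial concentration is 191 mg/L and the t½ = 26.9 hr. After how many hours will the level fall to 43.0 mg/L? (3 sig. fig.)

k = ln 2 / 26.9 = 0.02577 hr⁻¹
C(t) = C₀ e^(−kt)  ⇒  t = ln(C₀/C) / k
t = ln(191/43.0) / 0.02577 = 1.491 / 0.02577 ≈ 57.9 hours

57.9 hours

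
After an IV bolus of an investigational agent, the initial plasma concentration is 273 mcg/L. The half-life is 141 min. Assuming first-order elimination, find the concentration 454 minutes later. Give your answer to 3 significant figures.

k = ln 2 / 141 = 0.004916 min⁻¹
C(t) = C₀ e^(−kt) = 273 × e^(−0.004916 × 454) = 273 × e^(−2.232) = 273 × 0.1073 ≈ 29.3 mcg/L

29.3 mcg/L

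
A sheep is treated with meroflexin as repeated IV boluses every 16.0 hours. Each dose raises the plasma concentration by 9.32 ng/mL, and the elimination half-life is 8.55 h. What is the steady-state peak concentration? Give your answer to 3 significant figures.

12.8 ng/mL

k = ln 2 / 8.55 = 0.08107 h⁻¹
Fraction remaining after one interval: e^(−kτ) = e^(−0.08107 × 16.0) = 0.2733
R = 1 / (1 − 0.2733) = 1.376
Css,max = 9.32 × 1.376 ≈ 12.8 ng/mL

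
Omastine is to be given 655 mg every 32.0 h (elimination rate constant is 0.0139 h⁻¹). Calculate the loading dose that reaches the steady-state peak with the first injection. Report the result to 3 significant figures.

Accumulation ratio R = 1 / (1 − e^(−kτ)) = 1 / (1 − e^(−0.01390×32.0)) = 1 / (1 − 0.6410) = 2.785
Loading dose = maintenance dose × R = 655 × 2.785 ≈ 1820 mg

1820 mg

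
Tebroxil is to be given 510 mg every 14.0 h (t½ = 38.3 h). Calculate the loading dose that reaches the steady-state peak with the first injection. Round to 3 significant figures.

k = ln 2 / 38.3 = 0.01810 h⁻¹
Accumulation ratio R = 1 / (1 − e^(−kτ)) = 1 / (1 − e^(−0.01810×14.0)) = 1 / (1 − 0.7762) = 4.468
Loading dose = maintenance dose × R = 510 × 4.468 ≈ 2280 mg

2280 mg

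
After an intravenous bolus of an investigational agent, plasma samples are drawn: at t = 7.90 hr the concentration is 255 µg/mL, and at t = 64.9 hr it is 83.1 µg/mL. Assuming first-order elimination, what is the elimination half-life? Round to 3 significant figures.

35.2 hours

k = ln(C₁/C₂) / (t₂ − t₁) = ln(255/83.1) / (64.9 − 7.90)
  = 1.121 / 57.00 = 0.01967 hr⁻¹
t½ = ln 2 / k = ln 2 / 0.01967 ≈ 35.2 hours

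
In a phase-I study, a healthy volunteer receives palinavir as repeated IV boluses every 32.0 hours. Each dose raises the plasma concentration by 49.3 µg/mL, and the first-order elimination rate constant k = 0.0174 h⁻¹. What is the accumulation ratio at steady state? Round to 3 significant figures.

Fraction remaining after one interval: e^(−kτ) = e^(−0.01740 × 32.0) = 0.5730
R = 1 / (1 − 0.5730) = 1 / 0.4270 ≈ 2.34

2.34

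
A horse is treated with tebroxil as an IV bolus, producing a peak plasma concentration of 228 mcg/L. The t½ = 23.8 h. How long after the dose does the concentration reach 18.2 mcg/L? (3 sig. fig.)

k = ln 2 / 23.8 = 0.02912 h⁻¹
C(t) = C₀ e^(−kt)  ⇒  t = ln(C₀/C) / k
t = ln(228/18.2) / 0.02912 = 2.528 / 0.02912 ≈ 86.8 hours

86.8 hours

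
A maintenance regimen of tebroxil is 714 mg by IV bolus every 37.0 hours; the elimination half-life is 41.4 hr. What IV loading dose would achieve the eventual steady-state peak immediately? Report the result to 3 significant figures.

1550 mg

k = ln 2 / 41.4 = 0.01674 hr⁻¹
Accumulation ratio R = 1 / (1 − e^(−kτ)) = 1 / (1 − e^(−0.01674×37.0)) = 1 / (1 − 0.5382) = 2.166
Loading dose = maintenance dose × R = 714 × 2.166 ≈ 1550 mg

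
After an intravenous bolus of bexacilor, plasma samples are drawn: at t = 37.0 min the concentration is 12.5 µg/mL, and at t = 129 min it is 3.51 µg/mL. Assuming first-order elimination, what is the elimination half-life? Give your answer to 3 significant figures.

50.2 minutes

k = ln(C₁/C₂) / (t₂ − t₁) = ln(12.5/3.51) / (129 − 37.0)
  = 1.270 / 92.00 = 0.01381 min⁻¹
t½ = ln 2 / k = ln 2 / 0.01381 ≈ 50.2 minutes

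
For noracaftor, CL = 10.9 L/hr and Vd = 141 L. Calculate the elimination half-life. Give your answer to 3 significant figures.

8.97 hours

k = CL / V = 10.9 / 141 = 0.07730 hr⁻¹
t½ = ln 2 / k = ln 2 / 0.07730 ≈ 8.97 hours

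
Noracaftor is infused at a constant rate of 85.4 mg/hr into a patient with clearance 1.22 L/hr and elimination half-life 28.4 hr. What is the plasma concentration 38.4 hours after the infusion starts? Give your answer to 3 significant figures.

Css = rate / CL = 85.4 / 1.22 = 70.00 µg/mL
k = ln 2 / 28.4 = 0.02441 hr⁻¹
C(t) = Css (1 − e^(−kt)) = 70.00 × (1 − e^(−0.9372)) = 70.00 × 0.6083 ≈ 42.6 µg/mL

42.6 µg/mL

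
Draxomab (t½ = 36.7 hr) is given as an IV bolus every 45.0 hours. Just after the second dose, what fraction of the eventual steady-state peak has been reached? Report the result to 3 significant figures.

0.817

k = ln 2 / 36.7 = 0.01889 hr⁻¹
f_n = 1 − e^(−nkτ) = 1 − e^(−2 × 0.01889 × 45.0) = 1 − e^(−1.700) = 1 − 0.1827 ≈ 0.817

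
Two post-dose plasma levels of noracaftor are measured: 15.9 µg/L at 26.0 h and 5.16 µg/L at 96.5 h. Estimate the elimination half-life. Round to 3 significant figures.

43.4 hours

k = ln(C₁/C₂) / (t₂ − t₁) = ln(15.9/5.16) / (96.5 − 26.0)
  = 1.125 / 70.50 = 0.01596 h⁻¹
t½ = ln 2 / k = ln 2 / 0.01596 ≈ 43.4 hours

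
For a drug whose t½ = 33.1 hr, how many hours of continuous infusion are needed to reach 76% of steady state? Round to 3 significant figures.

k = ln 2 / 33.1 = 0.02094 hr⁻¹
f = 1 − e^(−kt)  ⇒  t = −ln(1 − f) / k
t = −ln(1 − 0.76) / 0.02094 = 1.427 / 0.02094 ≈ 68.1 hours

68.1 hours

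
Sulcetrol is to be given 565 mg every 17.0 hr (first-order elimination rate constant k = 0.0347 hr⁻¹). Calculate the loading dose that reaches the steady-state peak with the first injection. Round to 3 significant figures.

Accumulation ratio R = 1 / (1 − e^(−kτ)) = 1 / (1 − e^(−0.03470×17.0)) = 1 / (1 − 0.5544) = 2.244
Loading dose = maintenance dose × R = 565 × 2.244 ≈ 1270 mg

1270 mg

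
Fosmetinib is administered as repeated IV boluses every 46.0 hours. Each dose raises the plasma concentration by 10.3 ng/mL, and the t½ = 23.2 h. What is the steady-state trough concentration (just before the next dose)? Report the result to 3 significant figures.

k = ln 2 / 23.2 = 0.02988 h⁻¹
Fraction remaining after one interval: e^(−kτ) = e^(−0.02988 × 46.0) = 0.2530
R = 1 / (1 − 0.2530) = 1.339
Css,max = 10.3 × 1.339 = 13.79 ng/mL
Css,min = Css,max × e^(−kτ) = 13.79 × 0.2530 ≈ 3.49 ng/mL

3.49 ng/mL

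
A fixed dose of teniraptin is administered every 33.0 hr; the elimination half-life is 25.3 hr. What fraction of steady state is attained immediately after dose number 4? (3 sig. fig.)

k = ln 2 / 25.3 = 0.02740 hr⁻¹
f_n = 1 − e^(−nkτ) = 1 − e^(−4 × 0.02740 × 33.0) = 1 − e^(−3.616) = 1 − 0.02688 ≈ 0.973

0.973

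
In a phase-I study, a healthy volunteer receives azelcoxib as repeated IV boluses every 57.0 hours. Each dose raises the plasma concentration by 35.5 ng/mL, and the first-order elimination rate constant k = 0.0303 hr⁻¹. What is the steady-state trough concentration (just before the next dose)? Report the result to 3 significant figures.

7.68 ng/mL

Fraction remaining after one interval: e^(−kτ) = e^(−0.03030 × 57.0) = 0.1778
R = 1 / (1 − 0.1778) = 1.216
Css,max = 35.5 × 1.216 = 43.18 ng/mL
Css,min = Css,max × e^(−kτ) = 43.18 × 0.1778 ≈ 7.68 ng/mL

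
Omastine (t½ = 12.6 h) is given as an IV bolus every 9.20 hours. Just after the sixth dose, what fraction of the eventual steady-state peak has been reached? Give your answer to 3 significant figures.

k = ln 2 / 12.6 = 0.05501 h⁻¹
f_n = 1 − e^(−nkτ) = 1 − e^(−6 × 0.05501 × 9.20) = 1 − e^(−3.037) = 1 − 0.04800 ≈ 0.952

0.952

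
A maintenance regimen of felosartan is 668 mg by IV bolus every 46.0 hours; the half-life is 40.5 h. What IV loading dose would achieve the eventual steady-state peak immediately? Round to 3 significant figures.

1230 mg

k = ln 2 / 40.5 = 0.01711 h⁻¹
Accumulation ratio R = 1 / (1 − e^(−kτ)) = 1 / (1 − e^(−0.01711×46.0)) = 1 / (1 − 0.4551) = 1.835
Loading dose = maintenance dose × R = 668 × 1.835 ≈ 1230 mg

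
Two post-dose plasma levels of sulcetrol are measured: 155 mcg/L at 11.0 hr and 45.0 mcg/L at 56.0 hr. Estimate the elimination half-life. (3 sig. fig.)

25.2 hours

k = ln(C₁/C₂) / (t₂ − t₁) = ln(155/45.0) / (56.0 − 11.0)
  = 1.237 / 45.00 = 0.02748 hr⁻¹
t½ = ln 2 / k = ln 2 / 0.02748 ≈ 25.2 hours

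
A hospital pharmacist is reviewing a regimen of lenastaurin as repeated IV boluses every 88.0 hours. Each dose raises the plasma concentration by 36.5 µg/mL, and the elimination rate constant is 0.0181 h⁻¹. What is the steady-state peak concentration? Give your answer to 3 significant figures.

Fraction remaining after one interval: e^(−kτ) = e^(−0.01810 × 88.0) = 0.2034
R = 1 / (1 − 0.2034) = 1.255
Css,max = 36.5 × 1.255 ≈ 45.8 µg/mL

45.8 µg/mL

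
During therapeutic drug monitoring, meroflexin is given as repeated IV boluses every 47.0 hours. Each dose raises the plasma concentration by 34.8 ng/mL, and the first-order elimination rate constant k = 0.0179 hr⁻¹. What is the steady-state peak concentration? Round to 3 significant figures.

61.2 ng/mL

Fraction remaining after one interval: e^(−kτ) = e^(−0.01790 × 47.0) = 0.4311
R = 1 / (1 − 0.4311) = 1.758
Css,max = 34.8 × 1.758 ≈ 61.2 ng/mL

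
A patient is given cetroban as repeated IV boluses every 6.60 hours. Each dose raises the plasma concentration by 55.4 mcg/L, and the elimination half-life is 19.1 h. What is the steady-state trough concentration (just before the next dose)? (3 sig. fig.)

205 mcg/L

k = ln 2 / 19.1 = 0.03629 h⁻¹
Fraction remaining after one interval: e^(−kτ) = e^(−0.03629 × 6.60) = 0.7870
R = 1 / (1 − 0.7870) = 4.695
Css,max = 55.4 × 4.695 = 260.1 mcg/L
Css,min = Css,max × e^(−kτ) = 260.1 × 0.7870 ≈ 205 mcg/L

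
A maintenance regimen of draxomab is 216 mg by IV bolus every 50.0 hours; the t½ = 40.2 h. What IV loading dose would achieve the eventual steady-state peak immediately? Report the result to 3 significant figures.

k = ln 2 / 40.2 = 0.01724 h⁻¹
Accumulation ratio R = 1 / (1 − e^(−kτ)) = 1 / (1 − e^(−0.01724×50.0)) = 1 / (1 − 0.4223) = 1.731
Loading dose = maintenance dose × R = 216 × 1.731 ≈ 374 mg

374 mg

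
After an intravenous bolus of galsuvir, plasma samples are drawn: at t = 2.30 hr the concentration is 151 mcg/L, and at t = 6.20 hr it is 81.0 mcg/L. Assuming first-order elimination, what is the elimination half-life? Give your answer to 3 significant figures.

k = ln(C₁/C₂) / (t₂ − t₁) = ln(151/81.0) / (6.20 − 2.30)
  = 0.6228 / 3.900 = 0.1597 hr⁻¹
t½ = ln 2 / k = ln 2 / 0.1597 ≈ 4.34 hours

4.34 hours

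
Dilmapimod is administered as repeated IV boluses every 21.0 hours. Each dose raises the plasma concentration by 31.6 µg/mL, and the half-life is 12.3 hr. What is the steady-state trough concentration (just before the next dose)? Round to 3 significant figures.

k = ln 2 / 12.3 = 0.05635 hr⁻¹
Fraction remaining after one interval: e^(−kτ) = e^(−0.05635 × 21.0) = 0.3062
R = 1 / (1 − 0.3062) = 1.441
Css,max = 31.6 × 1.441 = 45.55 µg/mL
Css,min = Css,max × e^(−kτ) = 45.55 × 0.3062 ≈ 13.9 µg/mL

13.9 µg/mL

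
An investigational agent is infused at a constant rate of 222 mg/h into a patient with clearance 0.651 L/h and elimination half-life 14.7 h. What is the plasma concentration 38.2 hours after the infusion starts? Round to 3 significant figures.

Css = rate / CL = 222 / 0.651 = 341.0 µg/mL
k = ln 2 / 14.7 = 0.04715 h⁻¹
C(t) = Css (1 − e^(−kt)) = 341.0 × (1 − e^(−1.801)) = 341.0 × 0.8349 ≈ 285 µg/mL

285 µg/mL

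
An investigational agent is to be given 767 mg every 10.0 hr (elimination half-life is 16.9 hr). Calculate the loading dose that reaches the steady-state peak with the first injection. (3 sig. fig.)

k = ln 2 / 16.9 = 0.04101 hr⁻¹
Accumulation ratio R = 1 / (1 − e^(−kτ)) = 1 / (1 − e^(−0.04101×10.0)) = 1 / (1 − 0.6636) = 2.972
Loading dose = maintenance dose × R = 767 × 2.972 ≈ 2280 mg

2280 mg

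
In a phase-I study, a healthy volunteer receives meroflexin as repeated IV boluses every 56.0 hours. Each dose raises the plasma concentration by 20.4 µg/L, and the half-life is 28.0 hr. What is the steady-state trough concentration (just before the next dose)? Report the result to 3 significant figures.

6.80 µg/L

k = ln 2 / 28.0 = 0.02476 hr⁻¹
Fraction remaining after one interval: e^(−kτ) = e^(−0.02476 × 56.0) = 0.2500
R = 1 / (1 − 0.2500) = 1.333
Css,max = 20.4 × 1.333 = 27.20 µg/L
Css,min = Css,max × e^(−kτ) = 27.20 × 0.2500 ≈ 6.80 µg/L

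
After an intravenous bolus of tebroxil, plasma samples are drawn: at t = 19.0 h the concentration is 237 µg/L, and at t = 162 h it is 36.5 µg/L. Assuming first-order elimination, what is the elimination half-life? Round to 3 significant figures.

k = ln(C₁/C₂) / (t₂ − t₁) = ln(237/36.5) / (162 − 19.0)
  = 1.871 / 143.0 = 0.01308 h⁻¹
t½ = ln 2 / k = ln 2 / 0.01308 ≈ 53.0 hours

53.0 hours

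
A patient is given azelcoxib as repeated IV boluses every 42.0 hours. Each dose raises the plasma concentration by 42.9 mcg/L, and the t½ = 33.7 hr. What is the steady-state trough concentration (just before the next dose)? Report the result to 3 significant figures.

k = ln 2 / 33.7 = 0.02057 hr⁻¹
Fraction remaining after one interval: e^(−kτ) = e^(−0.02057 × 42.0) = 0.4215
R = 1 / (1 − 0.4215) = 1.729
Css,max = 42.9 × 1.729 = 74.16 mcg/L
Css,min = Css,max × e^(−kτ) = 74.16 × 0.4215 ≈ 31.3 mcg/L

31.3 mcg/L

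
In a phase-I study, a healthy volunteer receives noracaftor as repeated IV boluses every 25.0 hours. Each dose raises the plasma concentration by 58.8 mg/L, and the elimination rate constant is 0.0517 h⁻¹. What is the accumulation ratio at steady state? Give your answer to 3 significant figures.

1.38

Fraction remaining after one interval: e^(−kτ) = e^(−0.05170 × 25.0) = 0.2746
R = 1 / (1 − 0.2746) = 1 / 0.7254 ≈ 1.38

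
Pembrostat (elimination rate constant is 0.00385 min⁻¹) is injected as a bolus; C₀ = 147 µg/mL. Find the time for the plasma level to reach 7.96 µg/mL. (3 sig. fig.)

757 minutes

C(t) = C₀ e^(−kt)  ⇒  t = ln(C₀/C) / k
t = ln(147/7.96) / 0.003850 = 2.916 / 0.003850 ≈ 757 minutes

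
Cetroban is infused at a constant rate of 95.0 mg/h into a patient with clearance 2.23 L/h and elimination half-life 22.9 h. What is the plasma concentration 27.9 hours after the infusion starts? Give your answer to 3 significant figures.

Css = rate / CL = 95.0 / 2.23 = 42.60 µg/mL
k = ln 2 / 22.9 = 0.03027 h⁻¹
C(t) = Css (1 − e^(−kt)) = 42.60 × (1 − e^(−0.8445)) = 42.60 × 0.5702 ≈ 24.3 µg/mL

24.3 µg/mL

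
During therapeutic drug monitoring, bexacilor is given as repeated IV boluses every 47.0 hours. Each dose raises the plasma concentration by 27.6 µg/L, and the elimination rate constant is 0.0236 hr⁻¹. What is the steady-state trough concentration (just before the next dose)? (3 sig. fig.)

13.6 µg/L

Fraction remaining after one interval: e^(−kτ) = e^(−0.02360 × 47.0) = 0.3298
R = 1 / (1 − 0.3298) = 1.492
Css,max = 27.6 × 1.492 = 41.18 µg/L
Css,min = Css,max × e^(−kτ) = 41.18 × 0.3298 ≈ 13.6 µg/L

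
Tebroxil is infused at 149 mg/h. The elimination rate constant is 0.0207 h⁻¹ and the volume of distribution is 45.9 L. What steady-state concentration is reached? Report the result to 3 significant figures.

157 mg/L

CL = k · V = 0.0207 × 45.9 = 0.9501 L/h
Css = rate / CL = 149 / 0.9501 ≈ 157 mg/L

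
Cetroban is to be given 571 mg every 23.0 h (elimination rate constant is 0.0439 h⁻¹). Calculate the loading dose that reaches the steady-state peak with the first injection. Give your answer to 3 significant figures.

Accumulation ratio R = 1 / (1 − e^(−kτ)) = 1 / (1 − e^(−0.04390×23.0)) = 1 / (1 − 0.3643) = 1.573
Loading dose = maintenance dose × R = 571 × 1.573 ≈ 898 mg

898 mg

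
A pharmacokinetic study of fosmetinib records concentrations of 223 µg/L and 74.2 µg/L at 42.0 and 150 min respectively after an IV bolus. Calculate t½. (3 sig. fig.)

68.0 minutes

k = ln(C₁/C₂) / (t₂ − t₁) = ln(223/74.2) / (150 − 42.0)
  = 1.100 / 108.0 = 0.01019 min⁻¹
t½ = ln 2 / k = ln 2 / 0.01019 ≈ 68.0 minutes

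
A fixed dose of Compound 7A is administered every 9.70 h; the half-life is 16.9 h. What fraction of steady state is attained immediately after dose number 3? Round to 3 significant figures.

0.697

k = ln 2 / 16.9 = 0.04101 h⁻¹
f_n = 1 − e^(−nkτ) = 1 − e^(−3 × 0.04101 × 9.70) = 1 − e^(−1.194) = 1 − 0.3032 ≈ 0.697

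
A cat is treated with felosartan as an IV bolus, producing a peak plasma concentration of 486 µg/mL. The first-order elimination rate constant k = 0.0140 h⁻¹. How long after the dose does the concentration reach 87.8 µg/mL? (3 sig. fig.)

122 hours

C(t) = C₀ e^(−kt)  ⇒  t = ln(C₀/C) / k
t = ln(486/87.8) / 0.01400 = 1.711 / 0.01400 ≈ 122 hours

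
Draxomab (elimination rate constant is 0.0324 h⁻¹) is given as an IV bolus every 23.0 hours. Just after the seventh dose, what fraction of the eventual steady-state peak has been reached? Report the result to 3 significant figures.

f_n = 1 − e^(−nkτ) = 1 − e^(−7 × 0.03240 × 23.0) = 1 − e^(−5.216) = 1 − 0.005427 ≈ 0.995

0.995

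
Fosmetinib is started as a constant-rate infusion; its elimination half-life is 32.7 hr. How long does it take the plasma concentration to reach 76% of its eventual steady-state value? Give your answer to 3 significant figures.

67.3 hours

k = ln 2 / 32.7 = 0.02120 hr⁻¹
f = 1 − e^(−kt)  ⇒  t = −ln(1 − f) / k
t = −ln(1 − 0.76) / 0.02120 = 1.427 / 0.02120 ≈ 67.3 hours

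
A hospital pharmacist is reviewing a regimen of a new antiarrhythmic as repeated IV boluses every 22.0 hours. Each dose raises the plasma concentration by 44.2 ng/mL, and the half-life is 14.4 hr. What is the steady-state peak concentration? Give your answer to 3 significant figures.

67.7 ng/mL

k = ln 2 / 14.4 = 0.04814 hr⁻¹
Fraction remaining after one interval: e^(−kτ) = e^(−0.04814 × 22.0) = 0.3468
R = 1 / (1 − 0.3468) = 1.531
Css,max = 44.2 × 1.531 ≈ 67.7 ng/mL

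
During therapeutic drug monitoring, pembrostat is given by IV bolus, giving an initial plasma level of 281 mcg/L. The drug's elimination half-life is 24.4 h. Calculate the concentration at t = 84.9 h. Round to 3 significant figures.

25.2 mcg/L

k = ln 2 / 24.4 = 0.02841 h⁻¹
C(t) = C₀ e^(−kt) = 281 × e^(−0.02841 × 84.9) = 281 × e^(−2.412) = 281 × 0.08965 ≈ 25.2 mcg/L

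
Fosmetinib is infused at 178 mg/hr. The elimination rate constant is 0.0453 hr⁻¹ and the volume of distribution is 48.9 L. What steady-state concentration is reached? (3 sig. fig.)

80.4 mg/L

CL = k · V = 0.0453 × 48.9 = 2.215 L/hr
Css = rate / CL = 178 / 2.215 ≈ 80.4 mg/L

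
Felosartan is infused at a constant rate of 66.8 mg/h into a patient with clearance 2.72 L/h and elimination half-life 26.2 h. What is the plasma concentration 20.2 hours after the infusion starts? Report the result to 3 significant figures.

Css = rate / CL = 66.8 / 2.72 = 24.56 mg/L
k = ln 2 / 26.2 = 0.02646 h⁻¹
C(t) = Css (1 − e^(−kt)) = 24.56 × (1 − e^(−0.5344)) = 24.56 × 0.4140 ≈ 10.2 mg/L

10.2 mg/L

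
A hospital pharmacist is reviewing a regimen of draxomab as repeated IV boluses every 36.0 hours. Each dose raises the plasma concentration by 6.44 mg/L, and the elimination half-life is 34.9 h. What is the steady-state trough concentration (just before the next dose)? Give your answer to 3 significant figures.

6.17 mg/L

k = ln 2 / 34.9 = 0.01986 h⁻¹
Fraction remaining after one interval: e^(−kτ) = e^(−0.01986 × 36.0) = 0.4892
R = 1 / (1 − 0.4892) = 1.958
Css,max = 6.44 × 1.958 = 12.61 mg/L
Css,min = Css,max × e^(−kτ) = 12.61 × 0.4892 ≈ 6.17 mg/L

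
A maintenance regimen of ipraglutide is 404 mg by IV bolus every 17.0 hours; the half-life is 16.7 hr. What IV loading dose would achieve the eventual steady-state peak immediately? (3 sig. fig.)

798 mg

k = ln 2 / 16.7 = 0.04151 hr⁻¹
Accumulation ratio R = 1 / (1 − e^(−kτ)) = 1 / (1 − e^(−0.04151×17.0)) = 1 / (1 − 0.4938) = 1.976
Loading dose = maintenance dose × R = 404 × 1.976 ≈ 798 mg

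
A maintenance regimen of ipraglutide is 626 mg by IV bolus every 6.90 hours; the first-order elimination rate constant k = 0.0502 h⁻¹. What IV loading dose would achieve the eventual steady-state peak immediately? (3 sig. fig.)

2140 mg

Accumulation ratio R = 1 / (1 − e^(−kτ)) = 1 / (1 − e^(−0.05020×6.90)) = 1 / (1 − 0.7072) = 3.416
Loading dose = maintenance dose × R = 626 × 3.416 ≈ 2140 mg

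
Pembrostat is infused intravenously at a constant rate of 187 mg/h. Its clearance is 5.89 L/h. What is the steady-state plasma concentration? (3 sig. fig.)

31.7 µg/mL

Css = infusion rate / CL = 187 / 5.89 ≈ 31.7 µg/mL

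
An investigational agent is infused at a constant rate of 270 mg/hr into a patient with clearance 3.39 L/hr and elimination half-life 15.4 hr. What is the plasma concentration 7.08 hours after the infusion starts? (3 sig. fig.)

Css = rate / CL = 270 / 3.39 = 79.65 mg/L
k = ln 2 / 15.4 = 0.04501 hr⁻¹
C(t) = Css (1 − e^(−kt)) = 79.65 × (1 − e^(−0.3187)) = 79.65 × 0.2729 ≈ 21.7 mg/L

21.7 mg/L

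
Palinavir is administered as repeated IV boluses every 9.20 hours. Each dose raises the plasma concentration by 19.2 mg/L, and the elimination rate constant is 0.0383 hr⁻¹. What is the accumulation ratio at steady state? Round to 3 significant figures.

Fraction remaining after one interval: e^(−kτ) = e^(−0.03830 × 9.20) = 0.7030
R = 1 / (1 − 0.7030) = 1 / 0.2970 ≈ 3.37

3.37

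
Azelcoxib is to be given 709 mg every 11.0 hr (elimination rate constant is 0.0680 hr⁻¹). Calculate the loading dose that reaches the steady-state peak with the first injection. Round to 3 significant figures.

1350 mg

Accumulation ratio R = 1 / (1 − e^(−kτ)) = 1 / (1 − e^(−0.06800×11.0)) = 1 / (1 − 0.4733) = 1.899
Loading dose = maintenance dose × R = 709 × 1.899 ≈ 1350 mg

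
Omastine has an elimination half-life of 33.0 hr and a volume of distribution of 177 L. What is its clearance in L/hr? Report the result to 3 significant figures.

3.72 L/hr

k = ln 2 / t½ = ln 2 / 33.0 = 0.02100 hr⁻¹
CL = k · V = 0.02100 × 177 ≈ 3.72 L/hr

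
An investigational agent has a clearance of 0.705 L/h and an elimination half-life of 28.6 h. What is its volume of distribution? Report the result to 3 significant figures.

29.1 L

k = ln 2 / t½ = ln 2 / 28.6 = 0.02424 h⁻¹
V = CL / k = 0.705 / 0.02424 ≈ 29.1 L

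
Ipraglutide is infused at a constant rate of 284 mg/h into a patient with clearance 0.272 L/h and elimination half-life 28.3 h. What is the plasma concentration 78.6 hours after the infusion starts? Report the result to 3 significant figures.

Css = rate / CL = 284 / 0.272 = 1044 mg/L
k = ln 2 / 28.3 = 0.02449 h⁻¹
C(t) = Css (1 − e^(−kt)) = 1044 × (1 − e^(−1.925)) = 1044 × 0.8541 ≈ 892 mg/L

892 mg/L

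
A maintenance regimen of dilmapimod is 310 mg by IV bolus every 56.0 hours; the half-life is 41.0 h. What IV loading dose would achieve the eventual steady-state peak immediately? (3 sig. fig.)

507 mg

k = ln 2 / 41.0 = 0.01691 h⁻¹
Accumulation ratio R = 1 / (1 − e^(−kτ)) = 1 / (1 − e^(−0.01691×56.0)) = 1 / (1 − 0.3880) = 1.634
Loading dose = maintenance dose × R = 310 × 1.634 ≈ 507 mg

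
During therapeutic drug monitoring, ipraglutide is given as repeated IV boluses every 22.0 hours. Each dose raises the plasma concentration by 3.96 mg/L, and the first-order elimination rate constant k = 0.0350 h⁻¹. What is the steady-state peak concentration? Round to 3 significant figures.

7.37 mg/L

Fraction remaining after one interval: e^(−kτ) = e^(−0.03500 × 22.0) = 0.4630
R = 1 / (1 − 0.4630) = 1.862
Css,max = 3.96 × 1.862 ≈ 7.37 mg/L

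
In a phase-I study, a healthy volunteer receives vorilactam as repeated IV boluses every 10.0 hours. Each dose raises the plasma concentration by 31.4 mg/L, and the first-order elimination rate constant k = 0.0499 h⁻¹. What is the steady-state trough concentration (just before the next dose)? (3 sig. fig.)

48.5 mg/L

Fraction remaining after one interval: e^(−kτ) = e^(−0.04990 × 10.0) = 0.6071
R = 1 / (1 − 0.6071) = 2.545
Css,max = 31.4 × 2.545 = 79.93 mg/L
Css,min = Css,max × e^(−kτ) = 79.93 × 0.6071 ≈ 48.5 mg/L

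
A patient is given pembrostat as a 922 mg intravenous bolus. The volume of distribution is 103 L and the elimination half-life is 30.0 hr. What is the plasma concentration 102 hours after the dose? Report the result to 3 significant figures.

0.848 µg/mL

C₀ = dose / V = 922 / 103 = 8.951 µg/mL
k = ln 2 / 30.0 = 0.02310 hr⁻¹
C(t) = C₀ e^(−kt) = 8.951 × e^(−0.02310 × 102) = 8.951 × e^(−2.357) = 8.951 × 0.09473 ≈ 0.848 µg/mL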